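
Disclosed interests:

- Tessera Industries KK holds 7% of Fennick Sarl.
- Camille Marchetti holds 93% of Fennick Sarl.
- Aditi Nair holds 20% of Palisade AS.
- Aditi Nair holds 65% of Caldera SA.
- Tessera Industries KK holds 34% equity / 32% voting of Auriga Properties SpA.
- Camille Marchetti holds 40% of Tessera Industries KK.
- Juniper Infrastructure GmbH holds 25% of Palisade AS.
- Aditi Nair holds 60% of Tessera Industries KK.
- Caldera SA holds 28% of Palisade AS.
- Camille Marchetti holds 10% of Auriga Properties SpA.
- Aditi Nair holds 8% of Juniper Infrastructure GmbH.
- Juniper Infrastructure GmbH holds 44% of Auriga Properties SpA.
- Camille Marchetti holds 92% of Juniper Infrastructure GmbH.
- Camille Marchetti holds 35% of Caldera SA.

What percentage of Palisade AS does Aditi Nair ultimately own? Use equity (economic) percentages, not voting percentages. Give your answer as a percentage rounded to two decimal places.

Aditi reaches Palisade along 3 paths.
Via Juniper: 8% × 25% = 2%.
Via Caldera: 65% × 28% = 18.2%.
Direct stake: 20% = 20%.
Total: 2% + 18.2% + 20% = 40.2%.
Rounded: 40.20%.

40.20%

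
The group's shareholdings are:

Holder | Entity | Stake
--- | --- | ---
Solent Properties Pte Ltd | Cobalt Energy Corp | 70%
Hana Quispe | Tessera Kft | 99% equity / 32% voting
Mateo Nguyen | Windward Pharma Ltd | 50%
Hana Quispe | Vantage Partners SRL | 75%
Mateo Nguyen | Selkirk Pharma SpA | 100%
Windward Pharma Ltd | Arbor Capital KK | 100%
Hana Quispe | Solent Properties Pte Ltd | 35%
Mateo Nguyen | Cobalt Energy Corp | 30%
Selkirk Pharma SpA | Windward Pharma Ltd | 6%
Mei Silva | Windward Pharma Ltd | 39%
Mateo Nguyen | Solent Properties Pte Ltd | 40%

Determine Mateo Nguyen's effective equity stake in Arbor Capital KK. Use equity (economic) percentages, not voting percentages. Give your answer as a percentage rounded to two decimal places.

56.00%

Mateo reaches Arbor along 2 paths.
Via Windward: 50% × 100% = 50%.
Via Selkirk → Windward: 100% × 6% × 100% = 6%.
Total: 50% + 6% = 56%.
Rounded: 56.00%.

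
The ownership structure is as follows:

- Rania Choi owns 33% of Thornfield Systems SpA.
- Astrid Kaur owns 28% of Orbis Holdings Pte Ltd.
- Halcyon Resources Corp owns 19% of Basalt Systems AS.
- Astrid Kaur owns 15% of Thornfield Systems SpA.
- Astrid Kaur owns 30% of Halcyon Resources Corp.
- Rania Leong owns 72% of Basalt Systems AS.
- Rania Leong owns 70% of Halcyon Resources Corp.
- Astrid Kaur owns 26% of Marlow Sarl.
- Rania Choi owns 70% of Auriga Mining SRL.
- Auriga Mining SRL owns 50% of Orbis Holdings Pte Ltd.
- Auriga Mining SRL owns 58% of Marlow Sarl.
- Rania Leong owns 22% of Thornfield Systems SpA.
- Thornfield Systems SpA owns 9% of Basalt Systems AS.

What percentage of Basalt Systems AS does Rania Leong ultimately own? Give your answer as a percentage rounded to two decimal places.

Rania Leong reaches Basalt along 3 paths.
Direct stake: 72% = 72%.
Via Halcyon: 70% × 19% = 13.3%.
Via Thornfield: 22% × 9% = 1.98%.
Total: 72% + 13.3% + 1.98% = 87.28%.

87.28%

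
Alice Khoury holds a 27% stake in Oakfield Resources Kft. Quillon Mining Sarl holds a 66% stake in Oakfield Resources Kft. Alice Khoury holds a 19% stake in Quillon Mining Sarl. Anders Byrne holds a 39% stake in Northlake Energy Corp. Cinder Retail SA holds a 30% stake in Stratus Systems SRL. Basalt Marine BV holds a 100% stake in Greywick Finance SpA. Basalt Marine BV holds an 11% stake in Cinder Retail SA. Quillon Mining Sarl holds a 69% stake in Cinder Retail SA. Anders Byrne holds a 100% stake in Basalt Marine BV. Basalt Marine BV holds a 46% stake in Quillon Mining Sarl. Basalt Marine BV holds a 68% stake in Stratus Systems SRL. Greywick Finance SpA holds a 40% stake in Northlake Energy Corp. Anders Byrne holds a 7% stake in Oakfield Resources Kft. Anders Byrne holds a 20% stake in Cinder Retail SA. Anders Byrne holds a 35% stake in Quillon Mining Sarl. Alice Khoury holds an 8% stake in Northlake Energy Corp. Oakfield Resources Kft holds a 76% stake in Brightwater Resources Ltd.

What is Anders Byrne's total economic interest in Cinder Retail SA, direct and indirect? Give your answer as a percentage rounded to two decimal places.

Anders reaches Cinder along 4 paths.
Via Quillon: 35% × 69% = 24.15%.
Via Basalt → Quillon: 100% × 46% × 69% = 31.74%.
Direct stake: 20% = 20%.
Via Basalt: 100% × 11% = 11%.
Total: 24.15% + 31.74% + 20% + 11% = 86.89%.

86.89%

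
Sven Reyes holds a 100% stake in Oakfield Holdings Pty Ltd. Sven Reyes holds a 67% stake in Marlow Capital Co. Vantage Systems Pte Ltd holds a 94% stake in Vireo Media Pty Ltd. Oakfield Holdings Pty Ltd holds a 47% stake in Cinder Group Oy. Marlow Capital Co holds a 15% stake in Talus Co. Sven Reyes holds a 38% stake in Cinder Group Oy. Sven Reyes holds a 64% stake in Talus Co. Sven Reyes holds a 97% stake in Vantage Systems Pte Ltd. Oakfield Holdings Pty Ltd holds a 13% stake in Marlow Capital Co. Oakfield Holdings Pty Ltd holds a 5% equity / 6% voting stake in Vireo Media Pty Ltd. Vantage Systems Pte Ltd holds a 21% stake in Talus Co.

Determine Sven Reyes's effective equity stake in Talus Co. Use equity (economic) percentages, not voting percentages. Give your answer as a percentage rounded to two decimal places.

Sven reaches Talus along 4 paths.
Direct stake: 64% = 64%.
Via Marlow: 67% × 15% = 10.05%.
Via Oakfield → Marlow: 100% × 13% × 15% = 1.95%.
Via Vantage: 97% × 21% = 20.37%.
Total: 64% + 10.05% + 1.95% + 20.37% = 96.37%.

96.37%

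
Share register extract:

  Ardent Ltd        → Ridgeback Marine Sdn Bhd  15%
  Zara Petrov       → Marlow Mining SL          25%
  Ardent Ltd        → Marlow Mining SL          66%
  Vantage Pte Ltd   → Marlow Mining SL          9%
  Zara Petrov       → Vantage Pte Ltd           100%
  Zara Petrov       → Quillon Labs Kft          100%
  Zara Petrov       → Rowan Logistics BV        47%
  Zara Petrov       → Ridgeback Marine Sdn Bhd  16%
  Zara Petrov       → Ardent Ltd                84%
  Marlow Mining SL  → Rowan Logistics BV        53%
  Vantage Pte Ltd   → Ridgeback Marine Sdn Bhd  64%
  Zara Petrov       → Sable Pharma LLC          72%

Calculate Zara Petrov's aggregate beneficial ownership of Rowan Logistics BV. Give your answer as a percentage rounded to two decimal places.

94.40%

Zara reaches Rowan along 4 paths.
Via Marlow: 25% × 53% = 13.25%.
Via Ardent → Marlow: 84% × 66% × 53% = 29.3832%.
Via Vantage → Marlow: 100% × 9% × 53% = 4.77%.
Direct stake: 47% = 47%.
Total: 13.25% + 29.3832% + 4.77% + 47% = 94.4032%.
Rounded: 94.40%.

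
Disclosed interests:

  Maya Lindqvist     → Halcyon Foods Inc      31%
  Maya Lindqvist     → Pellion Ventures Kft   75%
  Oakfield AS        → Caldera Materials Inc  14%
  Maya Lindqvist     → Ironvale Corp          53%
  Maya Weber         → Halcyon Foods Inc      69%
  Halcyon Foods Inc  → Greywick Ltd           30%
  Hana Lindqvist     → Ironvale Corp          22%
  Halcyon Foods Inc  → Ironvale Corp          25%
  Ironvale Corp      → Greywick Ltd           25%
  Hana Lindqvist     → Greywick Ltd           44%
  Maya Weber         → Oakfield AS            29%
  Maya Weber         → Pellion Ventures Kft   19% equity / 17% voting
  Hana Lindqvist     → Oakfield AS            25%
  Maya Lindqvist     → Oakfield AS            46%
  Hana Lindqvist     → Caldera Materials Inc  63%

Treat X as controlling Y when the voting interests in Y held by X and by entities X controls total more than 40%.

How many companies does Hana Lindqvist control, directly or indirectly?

2

Hana holds 63% of Caldera, so Hana controls Caldera.
Hana holds 44% of Greywick, so Hana controls Greywick.
No other company's threshold is met.
Hana controls 2 companies.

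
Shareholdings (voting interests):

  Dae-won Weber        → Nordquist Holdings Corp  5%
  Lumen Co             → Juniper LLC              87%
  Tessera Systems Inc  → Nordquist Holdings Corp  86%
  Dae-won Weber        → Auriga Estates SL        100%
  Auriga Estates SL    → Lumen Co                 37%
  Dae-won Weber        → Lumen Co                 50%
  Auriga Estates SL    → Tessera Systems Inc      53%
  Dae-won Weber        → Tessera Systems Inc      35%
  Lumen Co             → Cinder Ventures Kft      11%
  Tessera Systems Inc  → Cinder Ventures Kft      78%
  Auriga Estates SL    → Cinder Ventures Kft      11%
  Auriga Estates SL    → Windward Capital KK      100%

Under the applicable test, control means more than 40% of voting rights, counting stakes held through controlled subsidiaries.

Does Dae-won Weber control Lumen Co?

Dae-won holds 100% of Auriga, so Dae-won controls Auriga.
Auriga and Dae-won together hold 37% + 50% = 87% of Lumen, so Dae-won controls Lumen.

Yes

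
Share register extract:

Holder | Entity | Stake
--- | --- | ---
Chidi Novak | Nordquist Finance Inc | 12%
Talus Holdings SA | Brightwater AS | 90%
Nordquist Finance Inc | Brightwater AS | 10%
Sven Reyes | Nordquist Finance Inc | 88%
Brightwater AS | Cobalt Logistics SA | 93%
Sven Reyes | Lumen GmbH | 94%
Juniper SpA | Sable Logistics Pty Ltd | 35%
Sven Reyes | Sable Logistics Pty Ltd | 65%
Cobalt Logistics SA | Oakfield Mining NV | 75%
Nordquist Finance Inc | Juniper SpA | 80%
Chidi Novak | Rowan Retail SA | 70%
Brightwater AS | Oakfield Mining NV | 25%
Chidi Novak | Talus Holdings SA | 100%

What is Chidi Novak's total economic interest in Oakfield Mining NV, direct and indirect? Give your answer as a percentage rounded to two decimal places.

86.41%

Chidi reaches Oakfield along 4 paths.
Via Nordquist → Brightwater → Cobalt: 12% × 10% × 93% × 75% = 0.837%.
Via Talus → Brightwater → Cobalt: 100% × 90% × 93% × 75% = 62.775%.
Via Nordquist → Brightwater: 12% × 10% × 25% = 0.3%.
Via Talus → Brightwater: 100% × 90% × 25% = 22.5%.
Total: 0.837% + 62.775% + 0.3% + 22.5% = 86.412%.
Rounded: 86.41%.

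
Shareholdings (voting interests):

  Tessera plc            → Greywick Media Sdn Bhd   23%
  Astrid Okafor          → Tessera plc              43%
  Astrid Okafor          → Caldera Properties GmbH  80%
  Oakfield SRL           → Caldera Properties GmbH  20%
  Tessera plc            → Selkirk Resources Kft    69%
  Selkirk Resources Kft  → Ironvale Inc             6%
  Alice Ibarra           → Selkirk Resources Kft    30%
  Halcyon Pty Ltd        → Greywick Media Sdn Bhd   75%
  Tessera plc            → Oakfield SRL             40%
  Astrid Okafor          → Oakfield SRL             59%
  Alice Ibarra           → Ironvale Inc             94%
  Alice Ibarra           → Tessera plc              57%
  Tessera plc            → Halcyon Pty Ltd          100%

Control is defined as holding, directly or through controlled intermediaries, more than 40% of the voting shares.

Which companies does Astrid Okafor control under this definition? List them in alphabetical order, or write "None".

Caldera Properties GmbH, Greywick Media Sdn Bhd, Halcyon Pty Ltd, Oakfield SRL, Selkirk Resources Kft, Tessera plc

Astrid holds 43% of Tessera, so Astrid controls Tessera.
Tessera holds 69% of Selkirk, so Astrid controls Selkirk.
Tessera holds 100% of Halcyon, so Astrid controls Halcyon.
Astrid and Tessera together hold 59% + 40% = 99% of Oakfield, so Astrid controls Oakfield.
Halcyon and Tessera together hold 75% + 23% = 98% of Greywick, so Astrid controls Greywick.
Astrid and Oakfield together hold 80% + 20% = 100% of Caldera, so Astrid controls Caldera.
No other company's threshold is met.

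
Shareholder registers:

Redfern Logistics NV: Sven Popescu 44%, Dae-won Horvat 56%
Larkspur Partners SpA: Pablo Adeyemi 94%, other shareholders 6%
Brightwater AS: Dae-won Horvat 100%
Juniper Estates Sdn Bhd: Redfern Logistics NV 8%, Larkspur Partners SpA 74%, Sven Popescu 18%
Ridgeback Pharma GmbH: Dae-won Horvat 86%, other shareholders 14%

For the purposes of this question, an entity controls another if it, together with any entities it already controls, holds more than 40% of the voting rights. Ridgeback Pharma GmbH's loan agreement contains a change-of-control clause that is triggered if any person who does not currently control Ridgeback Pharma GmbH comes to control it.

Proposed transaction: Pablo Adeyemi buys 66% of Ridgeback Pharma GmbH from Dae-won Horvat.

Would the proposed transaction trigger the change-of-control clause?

The purchase adds only to Pablo's holdings (Dae-won's stake shrinks), so Pablo is the only person who could newly come to control Ridgeback.
Pablo holds 94% of Larkspur, so Pablo controls Larkspur.
Larkspur holds 74% of Juniper, so Pablo controls Juniper.
Neither Pablo nor any entity Pablo controls holds any voting interest in Ridgeback.
So before the transaction, Pablo does not control Ridgeback.
After the purchase, Pablo holds 66% of Ridgeback directly, and Dae-won's stake falls to 20%.
Pablo holds 66% of Ridgeback, so Pablo controls Ridgeback.
Pablo did not control Ridgeback before and does after, so the clause is triggered.

Yes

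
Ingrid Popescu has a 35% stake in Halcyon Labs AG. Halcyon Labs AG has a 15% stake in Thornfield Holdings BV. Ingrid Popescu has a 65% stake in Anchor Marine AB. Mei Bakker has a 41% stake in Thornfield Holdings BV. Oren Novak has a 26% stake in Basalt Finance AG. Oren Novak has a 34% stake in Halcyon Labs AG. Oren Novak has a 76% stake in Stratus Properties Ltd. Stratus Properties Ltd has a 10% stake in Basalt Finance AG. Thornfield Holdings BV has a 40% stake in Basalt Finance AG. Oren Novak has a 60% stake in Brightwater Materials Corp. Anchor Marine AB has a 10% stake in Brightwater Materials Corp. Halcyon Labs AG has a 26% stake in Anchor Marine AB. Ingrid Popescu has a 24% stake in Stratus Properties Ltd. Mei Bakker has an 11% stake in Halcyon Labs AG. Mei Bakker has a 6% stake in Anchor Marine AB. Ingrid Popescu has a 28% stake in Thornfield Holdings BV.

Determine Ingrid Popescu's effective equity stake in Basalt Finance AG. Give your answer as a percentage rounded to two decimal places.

Ingrid reaches Basalt along 3 paths.
Via Halcyon → Thornfield: 35% × 15% × 40% = 2.1%.
Via Thornfield: 28% × 40% = 11.2%.
Via Stratus: 24% × 10% = 2.4%.
Total: 2.1% + 11.2% + 2.4% = 15.7%.
Rounded: 15.70%.

15.70%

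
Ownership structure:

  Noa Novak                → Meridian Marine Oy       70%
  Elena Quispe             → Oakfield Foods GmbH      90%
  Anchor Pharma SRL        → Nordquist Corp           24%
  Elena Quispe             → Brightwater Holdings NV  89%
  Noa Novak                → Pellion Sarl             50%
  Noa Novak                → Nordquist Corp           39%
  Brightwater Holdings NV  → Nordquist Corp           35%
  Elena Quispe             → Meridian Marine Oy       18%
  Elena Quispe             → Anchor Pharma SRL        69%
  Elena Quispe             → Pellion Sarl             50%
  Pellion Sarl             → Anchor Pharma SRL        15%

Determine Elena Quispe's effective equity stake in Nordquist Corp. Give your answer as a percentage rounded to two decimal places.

49.51%

Elena reaches Nordquist along 3 paths.
Via Brightwater: 89% × 35% = 31.15%.
Via Anchor: 69% × 24% = 16.56%.
Via Pellion → Anchor: 50% × 15% × 24% = 1.8%.
Total: 31.15% + 16.56% + 1.8% = 49.51%.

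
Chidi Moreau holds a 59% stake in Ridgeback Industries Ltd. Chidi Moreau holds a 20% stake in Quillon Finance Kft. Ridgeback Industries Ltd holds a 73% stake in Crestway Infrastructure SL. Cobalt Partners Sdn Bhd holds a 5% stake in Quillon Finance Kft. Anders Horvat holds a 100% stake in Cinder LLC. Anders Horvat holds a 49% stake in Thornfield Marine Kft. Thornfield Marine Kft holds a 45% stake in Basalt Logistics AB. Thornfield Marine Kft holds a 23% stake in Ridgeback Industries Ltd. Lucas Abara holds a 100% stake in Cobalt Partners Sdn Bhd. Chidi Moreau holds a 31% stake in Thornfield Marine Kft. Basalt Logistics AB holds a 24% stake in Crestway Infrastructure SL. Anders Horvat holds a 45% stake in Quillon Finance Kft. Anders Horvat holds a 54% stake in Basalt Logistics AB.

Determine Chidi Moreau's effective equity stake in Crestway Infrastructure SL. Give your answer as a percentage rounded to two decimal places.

51.62%

Chidi reaches Crestway along 3 paths.
Via Thornfield → Basalt: 31% × 45% × 24% = 3.348%.
Via Thornfield → Ridgeback: 31% × 23% × 73% = 5.2049%.
Via Ridgeback: 59% × 73% = 43.07%.
Total: 3.348% + 5.2049% + 43.07% = 51.6229%.
Rounded: 51.62%.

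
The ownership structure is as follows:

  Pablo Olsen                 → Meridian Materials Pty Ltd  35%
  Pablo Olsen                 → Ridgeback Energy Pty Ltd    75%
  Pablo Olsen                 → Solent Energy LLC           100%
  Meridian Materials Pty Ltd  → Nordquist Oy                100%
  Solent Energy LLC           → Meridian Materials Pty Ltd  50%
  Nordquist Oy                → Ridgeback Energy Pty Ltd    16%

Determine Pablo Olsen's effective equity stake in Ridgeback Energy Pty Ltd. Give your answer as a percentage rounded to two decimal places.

Pablo reaches Ridgeback along 3 paths.
Direct stake: 75% = 75%.
Via Solent → Meridian → Nordquist: 100% × 50% × 100% × 16% = 8%.
Via Meridian → Nordquist: 35% × 100% × 16% = 5.6%.
Total: 75% + 8% + 5.6% = 88.6%.
Rounded: 88.60%.

88.60%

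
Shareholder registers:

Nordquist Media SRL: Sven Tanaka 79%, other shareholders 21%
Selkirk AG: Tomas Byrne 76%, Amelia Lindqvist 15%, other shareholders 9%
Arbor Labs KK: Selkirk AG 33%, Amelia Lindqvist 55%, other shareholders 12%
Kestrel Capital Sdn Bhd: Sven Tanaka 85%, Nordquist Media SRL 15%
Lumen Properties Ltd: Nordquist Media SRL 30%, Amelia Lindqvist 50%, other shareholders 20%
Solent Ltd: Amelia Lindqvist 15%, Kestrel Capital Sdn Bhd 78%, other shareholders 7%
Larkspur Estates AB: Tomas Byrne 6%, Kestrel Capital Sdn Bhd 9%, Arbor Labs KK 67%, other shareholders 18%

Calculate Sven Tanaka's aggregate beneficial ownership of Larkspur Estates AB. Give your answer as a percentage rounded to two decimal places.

Sven reaches Larkspur along 2 paths.
Via Kestrel: 85% × 9% = 7.65%.
Via Nordquist → Kestrel: 79% × 15% × 9% = 1.0665%.
Total: 7.65% + 1.0665% = 8.7165%.
Rounded: 8.72%.

8.72%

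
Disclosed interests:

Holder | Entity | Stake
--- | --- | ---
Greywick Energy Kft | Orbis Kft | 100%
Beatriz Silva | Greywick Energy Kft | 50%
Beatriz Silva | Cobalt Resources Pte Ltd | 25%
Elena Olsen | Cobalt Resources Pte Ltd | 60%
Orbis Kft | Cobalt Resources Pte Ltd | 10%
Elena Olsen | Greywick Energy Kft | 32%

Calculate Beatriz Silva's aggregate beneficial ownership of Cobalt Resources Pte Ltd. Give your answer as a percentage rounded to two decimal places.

30.00%

Beatriz reaches Cobalt along 2 paths.
Via Greywick → Orbis: 50% × 100% × 10% = 5%.
Direct stake: 25% = 25%.
Total: 5% + 25% = 30%.
Rounded: 30.00%.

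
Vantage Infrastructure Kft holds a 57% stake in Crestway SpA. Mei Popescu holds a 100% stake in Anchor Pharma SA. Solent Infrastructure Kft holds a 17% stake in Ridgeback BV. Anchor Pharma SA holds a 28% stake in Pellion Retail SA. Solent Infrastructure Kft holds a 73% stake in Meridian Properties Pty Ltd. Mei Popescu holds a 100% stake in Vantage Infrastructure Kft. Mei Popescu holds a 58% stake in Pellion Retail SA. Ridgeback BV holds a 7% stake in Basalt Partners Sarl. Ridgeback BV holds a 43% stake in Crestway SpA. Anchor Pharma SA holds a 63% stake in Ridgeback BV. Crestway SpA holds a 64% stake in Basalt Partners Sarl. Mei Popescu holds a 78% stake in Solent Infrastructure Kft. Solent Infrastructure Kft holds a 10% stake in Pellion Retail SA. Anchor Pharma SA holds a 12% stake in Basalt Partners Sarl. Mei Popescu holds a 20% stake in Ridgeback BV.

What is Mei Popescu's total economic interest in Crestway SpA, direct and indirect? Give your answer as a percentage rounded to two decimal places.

98.39%

Mei reaches Crestway along 4 paths.
Via Vantage: 100% × 57% = 57%.
Via Solent → Ridgeback: 78% × 17% × 43% = 5.7018%.
Via Anchor → Ridgeback: 100% × 63% × 43% = 27.09%.
Via Ridgeback: 20% × 43% = 8.6%.
Total: 57% + 5.7018% + 27.09% + 8.6% = 98.3918%.
Rounded: 98.39%.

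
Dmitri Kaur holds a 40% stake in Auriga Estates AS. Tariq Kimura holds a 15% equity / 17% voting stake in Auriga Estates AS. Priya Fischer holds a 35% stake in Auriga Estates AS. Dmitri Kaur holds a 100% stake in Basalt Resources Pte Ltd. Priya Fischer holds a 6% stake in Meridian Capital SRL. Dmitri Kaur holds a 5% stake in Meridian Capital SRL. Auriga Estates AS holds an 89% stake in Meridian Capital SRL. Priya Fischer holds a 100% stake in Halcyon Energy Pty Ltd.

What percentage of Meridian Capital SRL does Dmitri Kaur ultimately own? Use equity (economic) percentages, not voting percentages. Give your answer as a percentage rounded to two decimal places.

40.60%

Dmitri reaches Meridian along 2 paths.
Direct stake: 5% = 5%.
Via Auriga: 40% × 89% = 35.6%.
Total: 5% + 35.6% = 40.6%.
Rounded: 40.60%.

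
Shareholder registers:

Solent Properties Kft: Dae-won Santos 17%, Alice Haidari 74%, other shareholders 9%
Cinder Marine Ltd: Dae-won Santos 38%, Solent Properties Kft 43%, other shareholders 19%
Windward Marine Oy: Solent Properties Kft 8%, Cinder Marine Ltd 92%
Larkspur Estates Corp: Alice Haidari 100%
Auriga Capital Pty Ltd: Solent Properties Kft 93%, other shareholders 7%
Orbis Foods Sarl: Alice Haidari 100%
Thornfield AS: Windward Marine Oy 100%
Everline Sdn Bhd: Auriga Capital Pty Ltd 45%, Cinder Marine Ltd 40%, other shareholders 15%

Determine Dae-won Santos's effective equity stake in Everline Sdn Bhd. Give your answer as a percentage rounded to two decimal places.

Dae-won reaches Everline along 3 paths.
Via Solent → Auriga: 17% × 93% × 45% = 7.1145%.
Via Cinder: 38% × 40% = 15.2%.
Via Solent → Cinder: 17% × 43% × 40% = 2.924%.
Total: 7.1145% + 15.2% + 2.924% = 25.2385%.
Rounded: 25.24%.

25.24%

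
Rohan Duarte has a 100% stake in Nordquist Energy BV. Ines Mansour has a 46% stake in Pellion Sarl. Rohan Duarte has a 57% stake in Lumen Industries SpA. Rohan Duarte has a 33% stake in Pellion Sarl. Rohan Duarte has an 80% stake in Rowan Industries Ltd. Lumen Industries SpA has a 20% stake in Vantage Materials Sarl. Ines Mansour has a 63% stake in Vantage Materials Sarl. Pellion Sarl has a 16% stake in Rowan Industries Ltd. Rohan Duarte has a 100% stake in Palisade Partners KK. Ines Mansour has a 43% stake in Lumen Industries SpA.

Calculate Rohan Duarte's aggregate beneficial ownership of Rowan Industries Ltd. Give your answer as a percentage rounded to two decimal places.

Rohan reaches Rowan along 2 paths.
Direct stake: 80% = 80%.
Via Pellion: 33% × 16% = 5.28%.
Total: 80% + 5.28% = 85.28%.

85.28%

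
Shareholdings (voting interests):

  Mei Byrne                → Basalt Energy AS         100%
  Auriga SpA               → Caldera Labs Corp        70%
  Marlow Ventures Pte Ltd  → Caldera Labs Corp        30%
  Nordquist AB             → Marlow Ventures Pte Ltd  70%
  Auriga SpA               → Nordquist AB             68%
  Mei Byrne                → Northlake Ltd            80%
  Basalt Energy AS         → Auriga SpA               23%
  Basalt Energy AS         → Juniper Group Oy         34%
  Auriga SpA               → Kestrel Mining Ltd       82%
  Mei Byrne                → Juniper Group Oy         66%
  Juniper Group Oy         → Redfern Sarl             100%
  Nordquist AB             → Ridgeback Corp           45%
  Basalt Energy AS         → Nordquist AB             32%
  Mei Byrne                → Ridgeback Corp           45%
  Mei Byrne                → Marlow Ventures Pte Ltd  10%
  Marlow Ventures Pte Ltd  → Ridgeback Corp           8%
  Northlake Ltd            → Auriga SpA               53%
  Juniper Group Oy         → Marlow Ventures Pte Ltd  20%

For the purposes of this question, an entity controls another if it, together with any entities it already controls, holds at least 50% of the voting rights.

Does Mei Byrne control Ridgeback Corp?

Mei holds 80% of Northlake, so Mei controls Northlake.
Mei holds 100% of Basalt, so Mei controls Basalt.
Northlake and Basalt together hold 53% + 23% = 76% of Auriga, so Mei controls Auriga.
Auriga and Basalt together hold 68% + 32% = 100% of Nordquist, so Mei controls Nordquist.
Basalt and Mei together hold 34% + 66% = 100% of Juniper, so Mei controls Juniper.
Juniper and Mei and Nordquist together hold 20% + 10% + 70% = 100% of Marlow, so Mei controls Marlow.
Nordquist and Mei and Marlow together hold 45% + 45% + 8% = 98% of Ridgeback, so Mei controls Ridgeback.

Yes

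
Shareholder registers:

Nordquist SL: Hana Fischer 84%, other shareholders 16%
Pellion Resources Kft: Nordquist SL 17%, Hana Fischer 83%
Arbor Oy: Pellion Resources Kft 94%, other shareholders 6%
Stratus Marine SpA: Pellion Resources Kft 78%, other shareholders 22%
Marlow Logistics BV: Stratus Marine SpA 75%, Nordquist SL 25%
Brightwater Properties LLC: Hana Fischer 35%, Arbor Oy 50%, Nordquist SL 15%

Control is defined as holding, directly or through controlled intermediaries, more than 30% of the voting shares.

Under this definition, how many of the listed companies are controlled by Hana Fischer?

Hana holds 84% of Nordquist, so Hana controls Nordquist.
Nordquist and Hana together hold 17% + 83% = 100% of Pellion, so Hana controls Pellion.
Pellion holds 94% of Arbor, so Hana controls Arbor.
Pellion holds 78% of Stratus, so Hana controls Stratus.
Stratus and Nordquist together hold 75% + 25% = 100% of Marlow, so Hana controls Marlow.
Hana and Arbor and Nordquist together hold 35% + 50% + 15% = 100% of Brightwater, so Hana controls Brightwater.
Hana controls 6 companies.

6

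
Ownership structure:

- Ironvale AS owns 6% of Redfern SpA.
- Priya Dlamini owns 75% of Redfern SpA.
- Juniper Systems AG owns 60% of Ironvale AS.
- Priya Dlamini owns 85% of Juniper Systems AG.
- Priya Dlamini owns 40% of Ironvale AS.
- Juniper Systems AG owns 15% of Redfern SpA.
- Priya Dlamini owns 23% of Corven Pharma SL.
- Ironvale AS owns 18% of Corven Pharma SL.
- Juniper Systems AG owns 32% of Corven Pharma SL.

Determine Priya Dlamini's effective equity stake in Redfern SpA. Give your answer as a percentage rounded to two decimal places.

93.21%

Priya reaches Redfern along 4 paths.
Direct stake: 75% = 75%.
Via Juniper: 85% × 15% = 12.75%.
Via Juniper → Ironvale: 85% × 60% × 6% = 3.06%.
Via Ironvale: 40% × 6% = 2.4%.
Total: 75% + 12.75% + 3.06% + 2.4% = 93.21%.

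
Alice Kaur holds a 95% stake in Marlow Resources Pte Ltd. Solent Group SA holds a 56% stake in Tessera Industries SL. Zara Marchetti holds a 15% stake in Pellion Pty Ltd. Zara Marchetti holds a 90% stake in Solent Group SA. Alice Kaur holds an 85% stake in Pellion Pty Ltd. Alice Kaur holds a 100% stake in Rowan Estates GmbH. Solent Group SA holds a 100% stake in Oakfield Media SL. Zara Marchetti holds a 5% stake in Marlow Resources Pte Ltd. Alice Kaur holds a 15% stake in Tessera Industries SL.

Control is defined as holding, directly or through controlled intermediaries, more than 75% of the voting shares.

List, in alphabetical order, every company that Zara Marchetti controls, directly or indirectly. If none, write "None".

Oakfield Media SL, Solent Group SA

Zara holds 90% of Solent, so Zara controls Solent.
Solent holds 100% of Oakfield, so Zara controls Oakfield.
No other company's threshold is met.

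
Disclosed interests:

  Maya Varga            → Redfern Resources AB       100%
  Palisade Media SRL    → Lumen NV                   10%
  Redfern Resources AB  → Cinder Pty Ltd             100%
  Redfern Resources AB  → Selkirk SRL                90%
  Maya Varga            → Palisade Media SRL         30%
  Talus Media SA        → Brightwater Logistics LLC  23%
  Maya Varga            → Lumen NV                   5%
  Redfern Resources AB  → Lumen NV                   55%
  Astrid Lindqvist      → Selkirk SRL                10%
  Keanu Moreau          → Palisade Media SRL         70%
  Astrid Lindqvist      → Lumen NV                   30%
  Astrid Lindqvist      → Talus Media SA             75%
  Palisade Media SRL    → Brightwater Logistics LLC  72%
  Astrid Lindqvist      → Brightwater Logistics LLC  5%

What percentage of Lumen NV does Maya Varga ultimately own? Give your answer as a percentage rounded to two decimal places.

Maya reaches Lumen along 3 paths.
Via Palisade: 30% × 10% = 3%.
Via Redfern: 100% × 55% = 55%.
Direct stake: 5% = 5%.
Total: 3% + 55% + 5% = 63%.
Rounded: 63.00%.

63.00%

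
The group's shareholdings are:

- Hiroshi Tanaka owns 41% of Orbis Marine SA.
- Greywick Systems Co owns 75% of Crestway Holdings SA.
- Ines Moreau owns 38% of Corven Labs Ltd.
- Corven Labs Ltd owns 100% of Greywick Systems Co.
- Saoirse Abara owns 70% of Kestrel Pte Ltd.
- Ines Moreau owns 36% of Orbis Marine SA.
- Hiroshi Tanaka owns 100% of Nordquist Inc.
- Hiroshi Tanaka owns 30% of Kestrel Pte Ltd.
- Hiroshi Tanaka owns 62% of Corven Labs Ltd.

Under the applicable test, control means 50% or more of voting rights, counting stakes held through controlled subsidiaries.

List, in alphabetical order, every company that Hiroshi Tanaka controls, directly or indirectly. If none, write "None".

Corven Labs Ltd, Crestway Holdings SA, Greywick Systems Co, Nordquist Inc

Hiroshi holds 62% of Corven, so Hiroshi controls Corven.
Hiroshi holds 100% of Nordquist, so Hiroshi controls Nordquist.
Corven holds 100% of Greywick, so Hiroshi controls Greywick.
Greywick holds 75% of Crestway, so Hiroshi controls Crestway.
No other company's threshold is met.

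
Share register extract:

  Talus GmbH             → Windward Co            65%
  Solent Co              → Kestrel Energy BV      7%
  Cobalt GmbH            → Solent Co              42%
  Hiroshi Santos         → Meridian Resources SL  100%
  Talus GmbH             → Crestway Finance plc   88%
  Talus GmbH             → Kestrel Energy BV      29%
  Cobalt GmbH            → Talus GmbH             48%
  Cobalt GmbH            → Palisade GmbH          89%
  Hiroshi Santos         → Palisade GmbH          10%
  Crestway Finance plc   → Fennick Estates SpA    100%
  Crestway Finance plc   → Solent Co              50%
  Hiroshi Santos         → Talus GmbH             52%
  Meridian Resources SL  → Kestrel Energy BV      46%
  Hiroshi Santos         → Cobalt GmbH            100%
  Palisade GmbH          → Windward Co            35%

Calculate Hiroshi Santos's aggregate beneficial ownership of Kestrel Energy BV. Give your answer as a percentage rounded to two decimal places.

Hiroshi reaches Kestrel along 6 paths.
Via Meridian: 100% × 46% = 46%.
Via Talus: 52% × 29% = 15.08%.
Via Cobalt → Talus: 100% × 48% × 29% = 13.92%.
Via Cobalt → Solent: 100% × 42% × 7% = 2.94%.
Via Talus → Crestway → Solent: 52% × 88% × 50% × 7% = 1.6016%.
Via Cobalt → Talus → Crestway → Solent: 100% × 48% × 88% × 50% × 7% = 1.4784%.
Total: 46% + 15.08% + 13.92% + 2.94% + 1.6016% + 1.4784% = 81.02%.

81.02%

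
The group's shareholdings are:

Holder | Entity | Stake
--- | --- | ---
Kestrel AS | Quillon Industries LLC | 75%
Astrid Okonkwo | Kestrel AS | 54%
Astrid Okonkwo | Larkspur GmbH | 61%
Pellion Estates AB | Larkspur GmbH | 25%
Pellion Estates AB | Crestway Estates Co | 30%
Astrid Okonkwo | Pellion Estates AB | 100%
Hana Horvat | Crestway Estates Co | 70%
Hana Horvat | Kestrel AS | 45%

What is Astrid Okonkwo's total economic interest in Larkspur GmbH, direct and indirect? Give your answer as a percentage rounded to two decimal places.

Astrid reaches Larkspur along 2 paths.
Via Pellion: 100% × 25% = 25%.
Direct stake: 61% = 61%.
Total: 25% + 61% = 86%.
Rounded: 86.00%.

86.00%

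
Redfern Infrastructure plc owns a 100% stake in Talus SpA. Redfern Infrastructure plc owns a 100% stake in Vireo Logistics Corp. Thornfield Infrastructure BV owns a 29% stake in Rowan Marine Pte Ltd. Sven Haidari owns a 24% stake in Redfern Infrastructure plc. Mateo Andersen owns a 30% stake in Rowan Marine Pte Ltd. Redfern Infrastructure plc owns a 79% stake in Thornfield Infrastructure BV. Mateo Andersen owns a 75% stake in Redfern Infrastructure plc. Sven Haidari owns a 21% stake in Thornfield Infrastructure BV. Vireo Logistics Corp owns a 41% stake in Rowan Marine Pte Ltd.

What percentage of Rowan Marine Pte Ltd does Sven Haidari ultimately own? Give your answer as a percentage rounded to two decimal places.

Sven reaches Rowan along 3 paths.
Via Thornfield: 21% × 29% = 6.09%.
Via Redfern → Thornfield: 24% × 79% × 29% = 5.4984%.
Via Redfern → Vireo: 24% × 100% × 41% = 9.84%.
Total: 6.09% + 5.4984% + 9.84% = 21.4284%.
Rounded: 21.43%.

21.43%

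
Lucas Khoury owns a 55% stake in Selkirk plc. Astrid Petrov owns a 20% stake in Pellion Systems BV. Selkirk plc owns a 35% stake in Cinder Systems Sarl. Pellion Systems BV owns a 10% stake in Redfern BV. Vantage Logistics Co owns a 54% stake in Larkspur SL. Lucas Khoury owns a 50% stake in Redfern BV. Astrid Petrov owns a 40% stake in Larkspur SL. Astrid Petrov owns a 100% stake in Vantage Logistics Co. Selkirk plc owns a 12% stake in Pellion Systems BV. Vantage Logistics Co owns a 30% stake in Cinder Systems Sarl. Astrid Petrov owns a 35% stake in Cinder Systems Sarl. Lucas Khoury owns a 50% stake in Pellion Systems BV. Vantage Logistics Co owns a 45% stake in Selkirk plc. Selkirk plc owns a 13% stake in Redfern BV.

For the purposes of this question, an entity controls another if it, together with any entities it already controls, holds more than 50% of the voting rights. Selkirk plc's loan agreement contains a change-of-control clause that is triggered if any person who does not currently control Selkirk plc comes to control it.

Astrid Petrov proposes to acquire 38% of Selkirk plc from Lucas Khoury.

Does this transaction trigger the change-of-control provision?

The purchase adds only to Astrid's holdings (Lucas's stake shrinks), so Astrid is the only person who could newly come to control Selkirk.
Astrid holds 100% of Vantage, so Astrid controls Vantage.
Astrid and Vantage together hold 35% + 30% = 65% of Cinder, so Astrid controls Cinder.
Vantage and Astrid together hold 54% + 40% = 94% of Larkspur, so Astrid controls Larkspur.
In Selkirk, Astrid's side holds only 45%, not > 50%.
So before the transaction, Astrid does not control Selkirk.
After the purchase, Astrid holds 38% of Selkirk directly, and Lucas's stake falls to 17%.
Vantage and Astrid together hold 45% + 38% = 83% of Selkirk, so Astrid controls Selkirk.
Astrid did not control Selkirk before and does after, so the clause is triggered.

Yes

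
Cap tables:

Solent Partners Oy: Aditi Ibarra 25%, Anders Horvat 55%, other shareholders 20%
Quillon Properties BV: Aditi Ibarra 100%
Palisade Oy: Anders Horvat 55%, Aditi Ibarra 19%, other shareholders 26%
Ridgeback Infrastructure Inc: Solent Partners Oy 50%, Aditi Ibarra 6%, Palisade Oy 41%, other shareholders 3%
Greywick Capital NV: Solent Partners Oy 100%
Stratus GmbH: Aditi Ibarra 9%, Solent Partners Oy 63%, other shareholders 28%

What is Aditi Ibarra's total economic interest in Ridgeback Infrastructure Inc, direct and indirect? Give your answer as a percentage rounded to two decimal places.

Aditi reaches Ridgeback along 3 paths.
Via Solent: 25% × 50% = 12.5%.
Direct stake: 6% = 6%.
Via Palisade: 19% × 41% = 7.79%.
Total: 12.5% + 6% + 7.79% = 26.29%.

26.29%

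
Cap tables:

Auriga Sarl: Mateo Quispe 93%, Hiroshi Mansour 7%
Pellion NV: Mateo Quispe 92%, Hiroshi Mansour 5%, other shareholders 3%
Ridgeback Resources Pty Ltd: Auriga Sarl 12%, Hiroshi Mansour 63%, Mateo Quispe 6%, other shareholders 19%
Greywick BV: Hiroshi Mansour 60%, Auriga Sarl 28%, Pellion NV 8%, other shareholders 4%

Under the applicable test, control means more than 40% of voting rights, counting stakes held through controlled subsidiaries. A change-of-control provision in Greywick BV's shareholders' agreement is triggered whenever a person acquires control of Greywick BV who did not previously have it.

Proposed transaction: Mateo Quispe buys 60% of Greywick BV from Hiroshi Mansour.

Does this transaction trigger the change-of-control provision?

The purchase adds only to Mateo's holdings (Hiroshi's stake shrinks), so Mateo is the only person who could newly come to control Greywick.
Mateo holds 93% of Auriga, so Mateo controls Auriga.
Mateo holds 92% of Pellion, so Mateo controls Pellion.
In Greywick, Mateo's side holds only 28% + 8% = 36%, not > 40%.
So before the transaction, Mateo does not control Greywick.
After the purchase, Mateo holds 60% of Greywick directly, and Hiroshi's stake falls to 0%.
Auriga and Pellion and Mateo together hold 28% + 8% + 60% = 96% of Greywick, so Mateo controls Greywick.
Mateo did not control Greywick before and does after, so the clause is triggered.

Yes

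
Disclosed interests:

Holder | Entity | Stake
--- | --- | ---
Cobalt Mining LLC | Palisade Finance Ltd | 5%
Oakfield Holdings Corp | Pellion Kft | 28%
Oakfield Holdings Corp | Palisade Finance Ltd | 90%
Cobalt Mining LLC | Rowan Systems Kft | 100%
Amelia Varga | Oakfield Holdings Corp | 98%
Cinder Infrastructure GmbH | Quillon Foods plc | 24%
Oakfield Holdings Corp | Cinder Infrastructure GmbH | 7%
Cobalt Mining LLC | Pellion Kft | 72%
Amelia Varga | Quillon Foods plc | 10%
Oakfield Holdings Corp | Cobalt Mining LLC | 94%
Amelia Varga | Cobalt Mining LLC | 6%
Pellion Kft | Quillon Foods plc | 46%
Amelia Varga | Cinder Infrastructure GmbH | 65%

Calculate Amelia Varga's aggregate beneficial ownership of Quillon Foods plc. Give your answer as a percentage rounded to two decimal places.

Amelia reaches Quillon along 6 paths.
Direct stake: 10% = 10%.
Via Cinder: 65% × 24% = 15.6%.
Via Oakfield → Cinder: 98% × 7% × 24% = 1.6464%.
Via Oakfield → Pellion: 98% × 28% × 46% = 12.6224%.
Via Cobalt → Pellion: 6% × 72% × 46% = 1.9872%.
Via Oakfield → Cobalt → Pellion: 98% × 94% × 72% × 46% = 30.510144%.
Total: 10% + 15.6% + 1.6464% + 12.6224% + 1.9872% + 30.510144% = 72.366144%.
Rounded: 72.37%.

72.37%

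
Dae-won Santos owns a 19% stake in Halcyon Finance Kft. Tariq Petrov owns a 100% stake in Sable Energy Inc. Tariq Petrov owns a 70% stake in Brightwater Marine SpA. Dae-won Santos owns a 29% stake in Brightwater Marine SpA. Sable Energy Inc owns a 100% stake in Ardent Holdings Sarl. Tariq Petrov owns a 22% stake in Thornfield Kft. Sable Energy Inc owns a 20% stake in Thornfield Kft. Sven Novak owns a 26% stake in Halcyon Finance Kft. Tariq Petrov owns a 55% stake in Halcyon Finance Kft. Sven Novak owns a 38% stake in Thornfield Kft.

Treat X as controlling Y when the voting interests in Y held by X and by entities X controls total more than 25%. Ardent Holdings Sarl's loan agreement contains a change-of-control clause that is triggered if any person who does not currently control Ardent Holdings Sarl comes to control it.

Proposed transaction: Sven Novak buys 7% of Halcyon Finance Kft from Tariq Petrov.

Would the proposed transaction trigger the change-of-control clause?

The purchase adds only to Sven's holdings (Tariq's stake shrinks), so Sven is the only person who could newly come to control Ardent.
Sven holds 26% of Halcyon, so Sven controls Halcyon.
Sven holds 38% of Thornfield, so Sven controls Thornfield.
Neither Sven nor any entity Sven controls holds any voting interest in Ardent.
So before the transaction, Sven does not control Ardent.
After the purchase, Sven's direct stake in Halcyon rises to 26% + 7% = 33%, and Tariq's stake falls to 48%.
Sven holds 33% of Halcyon, so Sven controls Halcyon.
After the transaction, neither Sven nor any entity Sven controls holds a voting interest in Ardent, so Sven still does not control it.
No new person acquires control, so the clause is not triggered.

No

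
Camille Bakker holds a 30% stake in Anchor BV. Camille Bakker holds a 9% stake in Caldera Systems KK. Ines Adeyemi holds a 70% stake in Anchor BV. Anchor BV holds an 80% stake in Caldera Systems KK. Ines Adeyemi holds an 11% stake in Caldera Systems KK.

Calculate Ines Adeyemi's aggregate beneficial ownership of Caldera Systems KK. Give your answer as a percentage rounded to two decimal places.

67.00%

Ines reaches Caldera along 2 paths.
Via Anchor: 70% × 80% = 56%.
Direct stake: 11% = 11%.
Total: 56% + 11% = 67%.
Rounded: 67.00%.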